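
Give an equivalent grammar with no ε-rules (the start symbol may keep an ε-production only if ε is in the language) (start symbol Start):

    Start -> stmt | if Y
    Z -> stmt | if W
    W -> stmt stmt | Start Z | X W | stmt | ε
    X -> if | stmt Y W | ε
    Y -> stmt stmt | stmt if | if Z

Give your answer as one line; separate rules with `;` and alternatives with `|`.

Nullable set = {W, X}.
ε ∉ L(G), so no ε-production is kept.
Expand every rule over subsets of its nullable positions: Z → if W gives if W | if. W → X W gives X W | X. X → stmt Y W gives stmt Y W | stmt Y.

Start -> stmt | if Y; Z -> stmt | if W | if; W -> stmt stmt | Start Z | X W | X | stmt; X -> if | stmt Y W | stmt Y; Y -> stmt stmt | stmt if | if Z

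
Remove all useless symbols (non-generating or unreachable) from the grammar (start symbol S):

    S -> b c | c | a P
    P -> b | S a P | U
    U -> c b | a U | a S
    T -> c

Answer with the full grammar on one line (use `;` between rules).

Generating nonterminals: {P, S, T, U}.
Reachable from S after that: {P, S, U}.
Removed useless symbols: {T} and every production mentioning them.

S -> b c | c | a P; P -> b | S a P | U; U -> c b | a U | a S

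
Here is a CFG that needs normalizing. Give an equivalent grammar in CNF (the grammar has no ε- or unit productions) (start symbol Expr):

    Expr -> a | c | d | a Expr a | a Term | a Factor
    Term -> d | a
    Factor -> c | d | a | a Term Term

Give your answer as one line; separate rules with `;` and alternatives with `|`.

Expr -> a | c | d | X1 Y1 | X1 Term | X1 Factor; Term -> d | a; Factor -> c | d | a | X1 Y2; X1 -> a; Y1 -> Expr X1; Y2 -> Term Term

Introduce a nonterminal for each terminal appearing in a rule of length ≥ 2: X1 → a.
Binarize each right-hand side of length ≥ 3 by chaining fresh nonterminals (Y1, Y2, …): affected rules were Expr → X1 Expr X1; Factor → X1 Term Term.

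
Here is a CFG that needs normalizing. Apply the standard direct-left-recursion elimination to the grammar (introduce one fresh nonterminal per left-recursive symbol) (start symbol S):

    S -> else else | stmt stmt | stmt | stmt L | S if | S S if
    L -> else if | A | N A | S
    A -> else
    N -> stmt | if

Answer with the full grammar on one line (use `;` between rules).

Directly left-recursive nonterminal: S.
For S: α = {if, S if}, β = {else else, stmt stmt, stmt, stmt L}. Rewrite as S → β S' and S' → α S' | ε.

S -> else else S' | stmt stmt S' | stmt S' | stmt L S'; L -> else if | A | N A | S; A -> else; N -> stmt | if; S' -> if S' | S if S' | ε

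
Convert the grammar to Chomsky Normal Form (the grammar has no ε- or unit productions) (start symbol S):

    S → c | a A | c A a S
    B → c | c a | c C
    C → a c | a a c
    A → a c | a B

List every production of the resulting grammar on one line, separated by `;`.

Introduce a nonterminal for each terminal appearing in a rule of length ≥ 2: X1 → a, X2 → c.
Binarize each right-hand side of length ≥ 3 by chaining fresh nonterminals (Y1, Y2, …): affected rules were S → X2 A X1 S; C → X1 X1 X2.

S → c | X1 A | X2 Y1; B → c | X2 X1 | X2 C; C → X1 X2 | X1 Y3; A → X1 X2 | X1 B; X1 → a; X2 → c; Y1 → A Y2; Y2 → X1 S; Y3 → X1 X2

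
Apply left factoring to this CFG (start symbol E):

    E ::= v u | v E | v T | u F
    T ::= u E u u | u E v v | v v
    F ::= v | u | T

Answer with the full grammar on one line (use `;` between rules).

E ::= u F | v E'; T ::= v v | u E T'; F ::= v | u | T; E' ::= u | E | T; T' ::= u u | v v

E has alternatives sharing prefix 'v': factor to E → v E' with E' → u | E | T.
T has alternatives sharing prefix 'u E': factor to T → u E T' with T' → u u | v v.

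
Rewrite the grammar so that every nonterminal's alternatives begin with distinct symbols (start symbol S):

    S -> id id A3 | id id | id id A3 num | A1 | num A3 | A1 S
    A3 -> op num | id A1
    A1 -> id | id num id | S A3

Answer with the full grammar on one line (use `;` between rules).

S -> num A3 | id id S' | A1 S''; A3 -> op num | id A1; A1 -> S A3 | id A1'; S' -> eps | A3 S'''; S'' -> eps | S; A1' -> eps | num id; S''' -> eps | num

S has alternatives sharing prefix 'id id': factor to S → id id S' with S' → A3 | ε | A3 num.
S has alternatives sharing prefix 'A1': factor to S → A1 S'' with S'' → ε | S.
A1 has alternatives sharing prefix 'id': factor to A1 → id A1' with A1' → ε | num id.
S' has alternatives sharing prefix 'A3': factor to S' → A3 S''' with S''' → ε | num.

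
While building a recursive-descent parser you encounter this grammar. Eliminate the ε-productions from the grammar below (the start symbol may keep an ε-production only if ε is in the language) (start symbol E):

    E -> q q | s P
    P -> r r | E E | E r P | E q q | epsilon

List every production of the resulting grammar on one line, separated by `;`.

E -> q q | s P | s; P -> r r | E E | E r P | E r | E q q

Nullable nonterminals: {P}.
ε ∉ L(G), so no ε-production is kept.
For each production, add variants omitting each subset of nullable occurrences: E → s P gives s P | s. P → E r P gives E r P | E r.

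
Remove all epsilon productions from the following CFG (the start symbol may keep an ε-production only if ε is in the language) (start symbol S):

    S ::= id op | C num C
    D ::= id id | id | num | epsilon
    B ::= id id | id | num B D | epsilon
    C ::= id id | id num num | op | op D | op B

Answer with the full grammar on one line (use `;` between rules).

Nullable nonterminals: {B, D}.
ε ∉ L(G), so no ε-production is kept.
Expand every rule over subsets of its nullable positions: B → num B D gives num B D | num B | num D | num.

S ::= id op | C num C; D ::= id id | id | num; B ::= id id | id | num B D | num B | num D | num; C ::= id id | id num num | op | op D | op B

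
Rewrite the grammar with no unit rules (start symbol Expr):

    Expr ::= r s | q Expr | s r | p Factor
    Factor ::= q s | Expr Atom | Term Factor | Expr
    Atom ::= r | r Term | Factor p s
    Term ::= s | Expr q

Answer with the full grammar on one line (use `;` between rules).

Expr ::= r s | q Expr | s r | p Factor; Factor ::= q s | Expr Atom | Term Factor | r s | q Expr | s r | p Factor; Atom ::= r | r Term | Factor p s; Term ::= s | Expr q

Unit pairs: Factor ⇒* {Expr}.
For every A with A ⇒* B via unit rules, add B's non-unit alternatives to A; then delete every rule of the form X → Y.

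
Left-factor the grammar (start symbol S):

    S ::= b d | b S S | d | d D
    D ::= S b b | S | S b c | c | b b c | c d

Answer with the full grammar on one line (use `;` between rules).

S has alternatives sharing prefix 'b': factor to S → b S' with S' → d | S S.
S has alternatives sharing prefix 'd': factor to S → d S'' with S'' → ε | D.
D has alternatives sharing prefix 'S': factor to D → S D' with D' → b b | ε | b c.
D has alternatives sharing prefix 'c': factor to D → c D'' with D'' → ε | d.
D' has alternatives sharing prefix 'b': factor to D' → b D''' with D''' → b | c.

S ::= b S' | d S''; D ::= b b c | S D' | c D''; S' ::= d | S S; S'' ::= ε | D; D' ::= ε | b D'''; D'' ::= ε | d; D''' ::= b | c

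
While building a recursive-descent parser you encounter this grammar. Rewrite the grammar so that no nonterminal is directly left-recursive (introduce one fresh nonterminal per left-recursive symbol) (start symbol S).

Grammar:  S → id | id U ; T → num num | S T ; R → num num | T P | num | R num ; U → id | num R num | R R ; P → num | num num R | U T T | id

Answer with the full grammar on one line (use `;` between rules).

Directly left-recursive nonterminal: R.
For R: α = {num}, β = {num num, T P, num}. Rewrite as R → β R' and R' → α R' | ε.

S → id | id U; T → num num | S T; R → num num R' | T P R' | num R'; U → id | num R num | R R; P → num | num num R | U T T | id; R' → num R' | ε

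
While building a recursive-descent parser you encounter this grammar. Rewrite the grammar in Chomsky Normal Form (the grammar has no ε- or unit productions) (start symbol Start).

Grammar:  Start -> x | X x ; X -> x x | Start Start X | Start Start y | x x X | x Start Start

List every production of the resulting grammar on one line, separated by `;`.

Introduce a nonterminal for each terminal appearing in a rule of length ≥ 2: X1 → x, X2 → y.
Binarize each right-hand side of length ≥ 3 by chaining fresh nonterminals (Y1, Y2, …): affected rules were X → Start Start X; X → Start Start X2; X → X1 X1 X; X → X1 Start Start.

Start -> x | X X1; X -> X1 X1 | Start Y1 | Start Y2 | X1 Y3 | X1 Y4; X1 -> x; X2 -> y; Y1 -> Start X; Y2 -> Start X2; Y3 -> X1 X; Y4 -> Start Start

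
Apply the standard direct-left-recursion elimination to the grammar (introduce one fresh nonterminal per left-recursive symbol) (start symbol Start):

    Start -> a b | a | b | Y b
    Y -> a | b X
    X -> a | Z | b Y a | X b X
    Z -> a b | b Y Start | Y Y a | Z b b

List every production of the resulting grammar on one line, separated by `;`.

X, Z are directly left-recursive.
For X: α = {b X}, β = {a, Z, b Y a}. Rewrite as X → β X1 and X1 → α X1 | ε.
For Z: α = {b b}, β = {a b, b Y Start, Y Y a}. Rewrite as Z → β Z1 and Z1 → α Z1 | ε.

Start -> a b | a | b | Y b; Y -> a | b X; X -> a X1 | Z X1 | b Y a X1; Z -> a b Z1 | b Y Start Z1 | Y Y a Z1; X1 -> b X X1 | ε; Z1 -> b b Z1 | ε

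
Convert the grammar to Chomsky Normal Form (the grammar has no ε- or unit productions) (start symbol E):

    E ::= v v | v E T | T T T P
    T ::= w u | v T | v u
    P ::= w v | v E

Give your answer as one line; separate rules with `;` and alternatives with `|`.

Introduce a nonterminal for each terminal appearing in a rule of length ≥ 2: X1 → v, X2 → w, X3 → u.
Binarize each right-hand side of length ≥ 3 by chaining fresh nonterminals (Y1, Y2, …): affected rules were E → X1 E T; E → T T T P.

E ::= X1 X1 | X1 Y1 | T Y2; T ::= X2 X3 | X1 T | X1 X3; P ::= X2 X1 | X1 E; X1 ::= v; X2 ::= w; X3 ::= u; Y1 ::= E T; Y2 ::= T Y3; Y3 ::= T P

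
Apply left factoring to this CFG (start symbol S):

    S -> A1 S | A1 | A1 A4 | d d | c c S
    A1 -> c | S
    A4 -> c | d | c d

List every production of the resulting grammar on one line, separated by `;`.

S -> d d | c c S | A1 S'; A1 -> c | S; A4 -> d | c A4'; S' -> S | ε | A4; A4' -> ε | d

S has alternatives sharing prefix 'A1': factor to S → A1 S' with S' → S | ε | A4.
A4 has alternatives sharing prefix 'c': factor to A4 → c A4' with A4' → ε | d.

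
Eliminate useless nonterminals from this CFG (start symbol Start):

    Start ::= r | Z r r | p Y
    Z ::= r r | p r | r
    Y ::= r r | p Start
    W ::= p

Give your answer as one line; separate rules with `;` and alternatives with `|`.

Start ::= r | Z r r | p Y; Z ::= r r | p r | r; Y ::= r r | p Start

Generating nonterminals: {Start, W, Y, Z}.
Reachable from Start after that: {Start, Y, Z}.
Removed useless symbols: {W} and every production mentioning them.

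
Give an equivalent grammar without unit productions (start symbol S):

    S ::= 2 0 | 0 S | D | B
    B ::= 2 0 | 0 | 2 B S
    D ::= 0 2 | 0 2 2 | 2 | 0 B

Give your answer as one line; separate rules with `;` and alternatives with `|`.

Unit pairs: S ⇒* {B, D}.
For each unit pair (A, B), copy every non-unit production of B to A, then drop all unit productions.

S ::= 2 0 | 0 | 2 B S | 0 2 | 0 2 2 | 2 | 0 B | 0 S; B ::= 2 0 | 0 | 2 B S; D ::= 0 2 | 0 2 2 | 2 | 0 B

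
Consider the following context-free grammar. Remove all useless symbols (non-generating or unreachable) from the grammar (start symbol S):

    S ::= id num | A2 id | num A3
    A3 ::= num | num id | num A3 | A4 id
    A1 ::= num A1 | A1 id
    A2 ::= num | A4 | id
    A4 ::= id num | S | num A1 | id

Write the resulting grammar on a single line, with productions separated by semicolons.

Generating nonterminals: {A2, A3, A4, S}.
Reachable from S after that: {A2, A3, A4, S}.
Removed useless symbols: {A1} and every production mentioning them.

S ::= id num | A2 id | num A3; A3 ::= num | num id | num A3 | A4 id; A2 ::= num | A4 | id; A4 ::= id num | S | id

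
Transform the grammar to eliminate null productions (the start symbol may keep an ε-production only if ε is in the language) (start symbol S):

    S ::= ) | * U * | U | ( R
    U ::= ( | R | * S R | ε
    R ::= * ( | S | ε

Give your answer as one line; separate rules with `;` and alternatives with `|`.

Nullable set = {R, S, U}.
ε ∈ L(G) since S is nullable, so keep S → ε.
Expand every rule over subsets of its nullable positions: S → * U * gives * U * | * *. S → ( R gives ( R | (. U → * S R gives * S R | * S | * R | *.

S ::= ) | * U * | * * | U | ( R | ( | ε; U ::= ( | R | * S R | * S | * R | *; R ::= * ( | S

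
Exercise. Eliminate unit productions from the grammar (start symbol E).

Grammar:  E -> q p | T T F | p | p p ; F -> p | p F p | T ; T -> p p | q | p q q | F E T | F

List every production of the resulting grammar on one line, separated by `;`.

E -> q p | T T F | p | p p; F -> p | p F p | p p | q | p q q | F E T; T -> p | p F p | p p | q | p q q | F E T

Unit pairs: F ⇒* {T}; T ⇒* {F}.
Replace each nonterminal's rules with the union of the non-unit rules of every nonterminal it unit-derives.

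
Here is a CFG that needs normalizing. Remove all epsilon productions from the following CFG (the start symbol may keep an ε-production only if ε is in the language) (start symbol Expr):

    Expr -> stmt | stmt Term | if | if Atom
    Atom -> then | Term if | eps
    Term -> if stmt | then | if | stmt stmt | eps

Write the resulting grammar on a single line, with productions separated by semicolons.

Expr -> stmt | stmt Term | if | if Atom; Atom -> then | Term if | if; Term -> if stmt | then | if | stmt stmt

Nullable nonterminals: {Atom, Term}.
ε ∉ L(G), so no ε-production is kept.
Expand every rule over subsets of its nullable positions: Atom → Term if gives Term if | if.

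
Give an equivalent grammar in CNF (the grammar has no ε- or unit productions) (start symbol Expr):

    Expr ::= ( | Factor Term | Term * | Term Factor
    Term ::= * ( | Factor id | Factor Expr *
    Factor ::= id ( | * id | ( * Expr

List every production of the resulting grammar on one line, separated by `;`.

Expr ::= ( | Factor Term | Term X1 | Term Factor; Term ::= X1 X2 | Factor X3 | Factor Y1; Factor ::= X3 X2 | X1 X3 | X2 Y2; X1 ::= *; X2 ::= (; X3 ::= id; Y1 ::= Expr X1; Y2 ::= X1 Expr

Introduce a nonterminal for each terminal appearing in a rule of length ≥ 2: X1 → *, X2 → (, X3 → id.
Binarize each right-hand side of length ≥ 3 by chaining fresh nonterminals (Y1, Y2, …): affected rules were Term → Factor Expr X1; Factor → X2 X1 Expr.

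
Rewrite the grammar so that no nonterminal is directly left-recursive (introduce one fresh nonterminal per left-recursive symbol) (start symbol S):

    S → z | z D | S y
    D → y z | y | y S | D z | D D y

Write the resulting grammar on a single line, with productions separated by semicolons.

S → z S' | z D S'; D → y z D' | y D' | y S D'; S' → y S' | eps; D' → z D' | D y D' | eps

Left recursion appears on S, D.
For S: α = {y}, β = {z, z D}. Rewrite as S → β S' and S' → α S' | ε.
For D: α = {z, D y}, β = {y z, y, y S}. Rewrite as D → β D' and D' → α D' | ε.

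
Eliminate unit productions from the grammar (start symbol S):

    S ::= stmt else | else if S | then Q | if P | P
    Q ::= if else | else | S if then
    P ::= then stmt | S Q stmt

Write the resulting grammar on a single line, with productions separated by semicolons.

Unit pairs: S ⇒* {P}.
Replace each nonterminal's rules with the union of the non-unit rules of every nonterminal it unit-derives.

S ::= stmt else | else if S | then Q | if P | then stmt | S Q stmt; Q ::= if else | else | S if then; P ::= then stmt | S Q stmt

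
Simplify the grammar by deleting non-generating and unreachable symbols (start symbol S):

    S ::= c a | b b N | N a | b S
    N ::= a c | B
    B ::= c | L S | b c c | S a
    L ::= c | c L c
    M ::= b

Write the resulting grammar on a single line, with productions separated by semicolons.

Generating nonterminals: {B, L, M, N, S}.
Reachable from S after that: {B, L, N, S}.
Removed useless symbols: {M} and every production mentioning them.

S ::= c a | b b N | N a | b S; N ::= a c | B; B ::= c | L S | b c c | S a; L ::= c | c L c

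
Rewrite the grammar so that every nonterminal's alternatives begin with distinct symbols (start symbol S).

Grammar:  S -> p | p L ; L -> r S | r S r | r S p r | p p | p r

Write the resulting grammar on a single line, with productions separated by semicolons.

S has alternatives sharing prefix 'p': factor to S → p S' with S' → ε | L.
L has alternatives sharing prefix 'r S': factor to L → r S L' with L' → ε | r | p r.
L has alternatives sharing prefix 'p': factor to L → p L'' with L'' → p | r.

S -> p S'; L -> r S L' | p L''; S' -> eps | L; L' -> eps | r | p r; L'' -> p | r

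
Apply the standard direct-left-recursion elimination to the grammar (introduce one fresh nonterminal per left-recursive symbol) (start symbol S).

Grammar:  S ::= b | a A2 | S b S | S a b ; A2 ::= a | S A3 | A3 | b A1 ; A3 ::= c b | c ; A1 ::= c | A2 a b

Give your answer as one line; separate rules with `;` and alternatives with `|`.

Left recursion appears on S.
For S: α = {b S, a b}, β = {b, a A2}. Rewrite as S → β S' and S' → α S' | ε.

S ::= b S' | a A2 S'; A2 ::= a | S A3 | A3 | b A1; A3 ::= c b | c; A1 ::= c | A2 a b; S' ::= b S S' | a b S' | epsilon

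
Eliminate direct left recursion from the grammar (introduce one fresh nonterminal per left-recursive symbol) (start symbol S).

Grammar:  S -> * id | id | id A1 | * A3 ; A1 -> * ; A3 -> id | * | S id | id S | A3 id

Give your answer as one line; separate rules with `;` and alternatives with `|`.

Directly left-recursive nonterminal: A3.
For A3: α = {id}, β = {id, *, S id, id S}. Rewrite as A3 → β A3' and A3' → α A3' | ε.

S -> * id | id | id A1 | * A3; A1 -> *; A3 -> id A3' | * A3' | S id A3' | id S A3'; A3' -> id A3' | ε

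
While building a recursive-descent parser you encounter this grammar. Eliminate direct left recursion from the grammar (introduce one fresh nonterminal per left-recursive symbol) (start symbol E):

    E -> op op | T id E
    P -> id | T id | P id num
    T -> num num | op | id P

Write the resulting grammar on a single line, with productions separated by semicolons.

E -> op op | T id E; P -> id P' | T id P'; T -> num num | op | id P; P' -> id num P' | ε

Left recursion appears on P.
For P: α = {id num}, β = {id, T id}. Rewrite as P → β P' and P' → α P' | ε.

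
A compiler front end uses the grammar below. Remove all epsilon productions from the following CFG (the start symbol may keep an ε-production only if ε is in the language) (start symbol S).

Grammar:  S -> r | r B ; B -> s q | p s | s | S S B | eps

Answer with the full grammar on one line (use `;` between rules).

Nullable nonterminals: {B}.
ε ∉ L(G), so no ε-production is kept.
For each production, add variants omitting each subset of nullable occurrences: B → S S B gives S S B | S S.

S -> r | r B; B -> s q | p s | s | S S B | S S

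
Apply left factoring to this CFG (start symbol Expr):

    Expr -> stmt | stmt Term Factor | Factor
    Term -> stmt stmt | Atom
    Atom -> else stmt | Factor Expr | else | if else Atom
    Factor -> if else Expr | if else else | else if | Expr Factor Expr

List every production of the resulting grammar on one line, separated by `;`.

Expr -> Factor | stmt Expr1; Term -> stmt stmt | Atom; Atom -> Factor Expr | if else Atom | else Atom1; Factor -> else if | Expr Factor Expr | if else Factor1; Expr1 -> ε | Term Factor; Atom1 -> stmt | ε; Factor1 -> Expr | else

Expr has alternatives sharing prefix 'stmt': factor to Expr → stmt Expr1 with Expr1 → ε | Term Factor.
Atom has alternatives sharing prefix 'else': factor to Atom → else Atom1 with Atom1 → stmt | ε.
Factor has alternatives sharing prefix 'if else': factor to Factor → if else Factor1 with Factor1 → Expr | else.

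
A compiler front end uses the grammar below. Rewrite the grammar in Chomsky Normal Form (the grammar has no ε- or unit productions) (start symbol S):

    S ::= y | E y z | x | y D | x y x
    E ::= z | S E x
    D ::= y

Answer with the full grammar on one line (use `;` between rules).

S ::= y | E Y1 | x | X1 D | X3 Y2; E ::= z | S Y3; D ::= y; X1 ::= y; X2 ::= z; X3 ::= x; Y1 ::= X1 X2; Y2 ::= X1 X3; Y3 ::= E X3

Introduce a nonterminal for each terminal appearing in a rule of length ≥ 2: X1 → y, X2 → z, X3 → x.
Binarize each right-hand side of length ≥ 3 by chaining fresh nonterminals (Y1, Y2, …): affected rules were S → E X1 X2; S → X3 X1 X3; E → S E X3.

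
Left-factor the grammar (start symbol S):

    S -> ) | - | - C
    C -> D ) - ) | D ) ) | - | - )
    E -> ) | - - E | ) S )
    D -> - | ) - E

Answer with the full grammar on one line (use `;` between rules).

S -> ) | - S'; C -> D ) C' | - C''; E -> - - E | ) E'; D -> - | ) - E; S' -> ε | C; C' -> - ) | ); C'' -> ε | ); E' -> ε | S )

S has alternatives sharing prefix '-': factor to S → - S' with S' → ε | C.
C has alternatives sharing prefix 'D )': factor to C → D ) C' with C' → - ) | ).
C has alternatives sharing prefix '-': factor to C → - C'' with C'' → ε | ).
E has alternatives sharing prefix ')': factor to E → ) E' with E' → ε | S ).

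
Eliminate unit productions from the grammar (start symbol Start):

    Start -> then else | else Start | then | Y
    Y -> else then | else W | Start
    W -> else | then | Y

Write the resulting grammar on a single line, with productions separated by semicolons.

Start -> then else | else Start | then | else then | else W; Y -> then else | else Start | then | else then | else W; W -> then else | else Start | then | else then | else W | else

Unit pairs: Start ⇒* {Y}; W ⇒* {Start, Y}; Y ⇒* {Start}.
For every A with A ⇒* B via unit rules, add B's non-unit alternatives to A; then delete every rule of the form X → Y.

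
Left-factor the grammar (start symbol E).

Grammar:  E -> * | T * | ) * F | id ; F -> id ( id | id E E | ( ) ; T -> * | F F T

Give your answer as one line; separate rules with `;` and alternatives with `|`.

F has alternatives sharing prefix 'id': factor to F → id F' with F' → ( id | E E.

E -> * | T * | ) * F | id; F -> ( ) | id F'; T -> * | F F T; F' -> ( id | E E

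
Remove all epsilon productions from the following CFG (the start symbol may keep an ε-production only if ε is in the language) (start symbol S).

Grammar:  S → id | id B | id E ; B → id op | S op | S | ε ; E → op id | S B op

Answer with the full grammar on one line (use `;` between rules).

S → id | id B | id E; B → id op | S op | S; E → op id | S B op | S op

Nullable nonterminals: {B}.
ε ∉ L(G), so no ε-production is kept.
Expand every rule over subsets of its nullable positions: E → S B op gives S B op | S op.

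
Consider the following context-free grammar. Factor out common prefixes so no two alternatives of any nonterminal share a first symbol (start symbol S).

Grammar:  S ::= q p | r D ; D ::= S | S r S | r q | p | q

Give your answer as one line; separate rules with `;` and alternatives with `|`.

S ::= q p | r D; D ::= r q | p | q | S D'; D' ::= ε | r S

D has alternatives sharing prefix 'S': factor to D → S D' with D' → ε | r S.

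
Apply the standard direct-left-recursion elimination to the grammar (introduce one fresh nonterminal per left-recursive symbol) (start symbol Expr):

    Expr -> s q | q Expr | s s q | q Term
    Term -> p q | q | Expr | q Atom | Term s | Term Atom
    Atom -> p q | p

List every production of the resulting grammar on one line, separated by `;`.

Term is directly left-recursive.
For Term: α = {s, Atom}, β = {p q, q, Expr, q Atom}. Rewrite as Term → β Term1 and Term1 → α Term1 | ε.

Expr -> s q | q Expr | s s q | q Term; Term -> p q Term1 | q Term1 | Expr Term1 | q Atom Term1; Atom -> p q | p; Term1 -> s Term1 | Atom Term1 | ε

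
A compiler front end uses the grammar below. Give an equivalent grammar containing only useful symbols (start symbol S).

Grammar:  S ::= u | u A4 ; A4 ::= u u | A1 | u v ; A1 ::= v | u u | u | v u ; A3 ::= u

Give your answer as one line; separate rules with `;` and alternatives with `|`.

Generating nonterminals: {A1, A3, A4, S}.
Reachable from S after that: {A1, A4, S}.
Removed useless symbols: {A3} and every production mentioning them.

S ::= u | u A4; A4 ::= u u | A1 | u v; A1 ::= v | u u | u | v u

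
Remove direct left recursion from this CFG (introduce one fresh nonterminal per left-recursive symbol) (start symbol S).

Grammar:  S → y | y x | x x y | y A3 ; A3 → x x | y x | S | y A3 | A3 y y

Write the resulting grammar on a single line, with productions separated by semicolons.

S → y | y x | x x y | y A3; A3 → x x A3' | y x A3' | S A3' | y A3 A3'; A3' → y y A3' | ε

Directly left-recursive nonterminal: A3.
For A3: α = {y y}, β = {x x, y x, S, y A3}. Rewrite as A3 → β A3' and A3' → α A3' | ε.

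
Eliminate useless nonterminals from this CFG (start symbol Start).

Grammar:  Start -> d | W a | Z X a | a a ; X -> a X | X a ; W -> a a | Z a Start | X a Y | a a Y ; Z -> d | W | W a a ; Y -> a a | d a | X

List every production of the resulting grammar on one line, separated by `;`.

Generating nonterminals: {Start, W, Y, Z}.
Reachable from Start after that: {Start, W, Y, Z}.
Removed useless symbols: {X} and every production mentioning them.

Start -> d | W a | a a; W -> a a | Z a Start | a a Y; Z -> d | W | W a a; Y -> a a | d a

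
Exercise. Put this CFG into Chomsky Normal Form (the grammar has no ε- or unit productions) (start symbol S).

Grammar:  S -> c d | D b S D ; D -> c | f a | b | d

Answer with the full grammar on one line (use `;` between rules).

Introduce a nonterminal for each terminal appearing in a rule of length ≥ 2: X1 → c, X2 → d, X3 → b, X4 → f, X5 → a.
Binarize each right-hand side of length ≥ 3 by chaining fresh nonterminals (Y1, Y2, …): affected rules were S → D X3 S D.

S -> X1 X2 | D Y1; D -> c | X4 X5 | b | d; X1 -> c; X2 -> d; X3 -> b; X4 -> f; X5 -> a; Y1 -> X3 Y2; Y2 -> S D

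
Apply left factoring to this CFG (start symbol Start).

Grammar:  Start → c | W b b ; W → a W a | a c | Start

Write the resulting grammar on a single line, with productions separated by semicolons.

Start → c | W b b; W → Start | a W1; W1 → W a | c

W has alternatives sharing prefix 'a': factor to W → a W1 with W1 → W a | c.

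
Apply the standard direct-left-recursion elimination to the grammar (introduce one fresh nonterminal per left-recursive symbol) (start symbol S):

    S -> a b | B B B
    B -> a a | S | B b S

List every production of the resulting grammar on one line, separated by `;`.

Directly left-recursive nonterminal: B.
For B: α = {b S}, β = {a a, S}. Rewrite as B → β B' and B' → α B' | ε.

S -> a b | B B B; B -> a a B' | S B'; B' -> b S B' | ε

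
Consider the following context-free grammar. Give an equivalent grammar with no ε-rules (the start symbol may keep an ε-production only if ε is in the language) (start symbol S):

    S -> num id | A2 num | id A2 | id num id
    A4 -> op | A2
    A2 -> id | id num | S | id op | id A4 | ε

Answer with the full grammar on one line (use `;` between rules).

S -> num id | A2 num | num | id A2 | id | id num id; A4 -> op | A2; A2 -> id | id num | S | id op | id A4

Nullable nonterminals: {A2, A4}.
ε ∉ L(G), so no ε-production is kept.
Expand every rule over subsets of its nullable positions: S → A2 num gives A2 num | num. S → id A2 gives id A2 | id.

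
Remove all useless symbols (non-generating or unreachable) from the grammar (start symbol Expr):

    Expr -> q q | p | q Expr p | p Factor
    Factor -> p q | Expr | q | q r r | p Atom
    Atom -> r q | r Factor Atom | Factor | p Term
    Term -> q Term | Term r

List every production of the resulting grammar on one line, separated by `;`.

Generating nonterminals: {Atom, Expr, Factor}.
Reachable from Expr after that: {Atom, Expr, Factor}.
Removed useless symbols: {Term} and every production mentioning them.

Expr -> q q | p | q Expr p | p Factor; Factor -> p q | Expr | q | q r r | p Atom; Atom -> r q | r Factor Atom | Factor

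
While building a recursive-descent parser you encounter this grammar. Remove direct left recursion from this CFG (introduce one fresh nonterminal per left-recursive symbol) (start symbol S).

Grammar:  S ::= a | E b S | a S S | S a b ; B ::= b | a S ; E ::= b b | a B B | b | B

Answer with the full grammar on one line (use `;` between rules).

Directly left-recursive nonterminal: S.
For S: α = {a b}, β = {a, E b S, a S S}. Rewrite as S → β S' and S' → α S' | ε.

S ::= a S' | E b S S' | a S S S'; B ::= b | a S; E ::= b b | a B B | b | B; S' ::= a b S' | ε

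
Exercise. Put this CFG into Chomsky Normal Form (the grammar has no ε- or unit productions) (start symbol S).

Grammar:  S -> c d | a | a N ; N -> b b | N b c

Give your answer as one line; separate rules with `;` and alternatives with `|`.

S -> X1 X2 | a | X3 N; N -> X4 X4 | N Y1; X1 -> c; X2 -> d; X3 -> a; X4 -> b; Y1 -> X4 X1

Introduce a nonterminal for each terminal appearing in a rule of length ≥ 2: X1 → c, X2 → d, X3 → a, X4 → b.
Binarize each right-hand side of length ≥ 3 by chaining fresh nonterminals (Y1, Y2, …): affected rules were N → N X4 X1.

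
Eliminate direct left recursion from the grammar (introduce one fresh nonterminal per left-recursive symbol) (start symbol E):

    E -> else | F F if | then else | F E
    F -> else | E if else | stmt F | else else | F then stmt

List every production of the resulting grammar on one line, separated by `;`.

Directly left-recursive nonterminal: F.
For F: α = {then stmt}, β = {else, E if else, stmt F, else else}. Rewrite as F → β F' and F' → α F' | ε.

E -> else | F F if | then else | F E; F -> else F' | E if else F' | stmt F F' | else else F'; F' -> then stmt F' | ε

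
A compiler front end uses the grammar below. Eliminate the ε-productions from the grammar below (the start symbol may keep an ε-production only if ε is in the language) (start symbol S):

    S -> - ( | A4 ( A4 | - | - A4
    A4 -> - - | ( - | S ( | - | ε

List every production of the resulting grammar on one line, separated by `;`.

The nullable symbols are {A4}.
ε ∉ L(G), so no ε-production is kept.
Add the nullable-subset variants: S → A4 ( A4 gives A4 ( A4 | A4 ( | ( A4 | (.

S -> - ( | A4 ( A4 | A4 ( | ( A4 | ( | - | - A4; A4 -> - - | ( - | S ( | -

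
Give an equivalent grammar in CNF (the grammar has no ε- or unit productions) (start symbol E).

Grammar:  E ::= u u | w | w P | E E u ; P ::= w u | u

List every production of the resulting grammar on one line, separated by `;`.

E ::= X1 X1 | w | X2 P | E Y1; P ::= X2 X1 | u; X1 ::= u; X2 ::= w; Y1 ::= E X1

Introduce a nonterminal for each terminal appearing in a rule of length ≥ 2: X1 → u, X2 → w.
Binarize each right-hand side of length ≥ 3 by chaining fresh nonterminals (Y1, Y2, …): affected rules were E → E E X1.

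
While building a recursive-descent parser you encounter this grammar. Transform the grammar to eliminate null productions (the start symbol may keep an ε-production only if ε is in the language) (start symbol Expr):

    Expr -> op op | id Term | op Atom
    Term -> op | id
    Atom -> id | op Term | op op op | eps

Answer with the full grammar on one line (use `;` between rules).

Expr -> op op | id Term | op Atom | op; Term -> op | id; Atom -> id | op Term | op op op

Nullable set = {Atom}.
ε ∉ L(G), so no ε-production is kept.
Add the nullable-subset variants: Expr → op Atom gives op Atom | op.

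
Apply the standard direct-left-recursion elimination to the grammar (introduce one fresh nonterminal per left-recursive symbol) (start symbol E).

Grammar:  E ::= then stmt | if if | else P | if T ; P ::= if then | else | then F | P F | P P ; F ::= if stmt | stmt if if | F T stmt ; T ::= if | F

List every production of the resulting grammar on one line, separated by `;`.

Directly left-recursive nonterminals: P, F.
For P: α = {F, P}, β = {if then, else, then F}. Rewrite as P → β P' and P' → α P' | ε.
For F: α = {T stmt}, β = {if stmt, stmt if if}. Rewrite as F → β F' and F' → α F' | ε.

E ::= then stmt | if if | else P | if T; P ::= if then P' | else P' | then F P'; F ::= if stmt F' | stmt if if F'; T ::= if | F; P' ::= F P' | P P' | epsilon; F' ::= T stmt F' | epsilon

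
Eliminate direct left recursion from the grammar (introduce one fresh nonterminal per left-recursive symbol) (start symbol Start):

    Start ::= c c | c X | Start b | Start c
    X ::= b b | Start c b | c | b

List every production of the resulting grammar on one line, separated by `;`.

Start ::= c c Start1 | c X Start1; X ::= b b | Start c b | c | b; Start1 ::= b Start1 | c Start1 | ε

Directly left-recursive nonterminal: Start.
For Start: α = {b, c}, β = {c c, c X}. Rewrite as Start → β Start1 and Start1 → α Start1 | ε.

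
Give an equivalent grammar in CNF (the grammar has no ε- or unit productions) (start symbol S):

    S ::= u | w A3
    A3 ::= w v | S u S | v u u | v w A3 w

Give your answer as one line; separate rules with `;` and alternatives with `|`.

Introduce a nonterminal for each terminal appearing in a rule of length ≥ 2: X1 → w, X2 → v, X3 → u.
Binarize each right-hand side of length ≥ 3 by chaining fresh nonterminals (Y1, Y2, …): affected rules were A3 → S X3 S; A3 → X2 X3 X3; A3 → X2 X1 A3 X1.

S ::= u | X1 A3; A3 ::= X1 X2 | S Y1 | X2 Y2 | X2 Y3; X1 ::= w; X2 ::= v; X3 ::= u; Y1 ::= X3 S; Y2 ::= X3 X3; Y3 ::= X1 Y4; Y4 ::= A3 X1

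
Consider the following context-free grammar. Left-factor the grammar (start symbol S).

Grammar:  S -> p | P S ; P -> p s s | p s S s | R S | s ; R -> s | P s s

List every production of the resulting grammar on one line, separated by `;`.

S -> p | P S; P -> R S | s | p s P'; R -> s | P s s; P' -> s | S s

P has alternatives sharing prefix 'p s': factor to P → p s P' with P' → s | S s.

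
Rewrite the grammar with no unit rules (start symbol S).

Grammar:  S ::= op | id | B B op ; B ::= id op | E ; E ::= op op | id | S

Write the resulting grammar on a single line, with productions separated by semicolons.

S ::= op | id | B B op; B ::= id op | op op | id | op | B B op; E ::= op op | id | op | B B op

Unit pairs: B ⇒* {E, S}; E ⇒* {S}.
For each unit pair (A, B), copy every non-unit production of B to A, then drop all unit productions.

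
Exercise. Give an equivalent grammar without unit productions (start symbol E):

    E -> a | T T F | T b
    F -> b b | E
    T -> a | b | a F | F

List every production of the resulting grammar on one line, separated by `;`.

E -> a | T T F | T b; F -> a | T T F | T b | b b; T -> a | T T F | T b | b b | b | a F

Unit pairs: F ⇒* {E}; T ⇒* {E, F}.
Replace each nonterminal's rules with the union of the non-unit rules of every nonterminal it unit-derives.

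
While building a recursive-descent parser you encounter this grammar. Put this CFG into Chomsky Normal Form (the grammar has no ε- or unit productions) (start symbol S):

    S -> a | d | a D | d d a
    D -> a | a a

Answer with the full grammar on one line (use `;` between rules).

Introduce a nonterminal for each terminal appearing in a rule of length ≥ 2: X1 → a, X2 → d.
Binarize each right-hand side of length ≥ 3 by chaining fresh nonterminals (Y1, Y2, …): affected rules were S → X2 X2 X1.

S -> a | d | X1 D | X2 Y1; D -> a | X1 X1; X1 -> a; X2 -> d; Y1 -> X2 X1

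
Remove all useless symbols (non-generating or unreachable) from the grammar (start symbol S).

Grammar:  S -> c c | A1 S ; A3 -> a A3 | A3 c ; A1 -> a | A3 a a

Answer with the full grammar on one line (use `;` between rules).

Generating nonterminals: {A1, S}.
Reachable from S after that: {A1, S}.
Removed useless symbols: {A3} and every production mentioning them.

S -> c c | A1 S; A1 -> a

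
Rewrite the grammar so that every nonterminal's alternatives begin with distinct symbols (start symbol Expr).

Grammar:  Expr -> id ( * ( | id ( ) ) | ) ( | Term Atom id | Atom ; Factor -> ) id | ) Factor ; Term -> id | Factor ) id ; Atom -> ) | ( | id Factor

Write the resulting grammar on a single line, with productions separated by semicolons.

Expr has alternatives sharing prefix 'id (': factor to Expr → id ( Expr1 with Expr1 → * ( | ) ).
Factor has alternatives sharing prefix ')': factor to Factor → ) Factor1 with Factor1 → id | Factor.

Expr -> ) ( | Term Atom id | Atom | id ( Expr1; Factor -> ) Factor1; Term -> id | Factor ) id; Atom -> ) | ( | id Factor; Expr1 -> * ( | ) ); Factor1 -> id | Factor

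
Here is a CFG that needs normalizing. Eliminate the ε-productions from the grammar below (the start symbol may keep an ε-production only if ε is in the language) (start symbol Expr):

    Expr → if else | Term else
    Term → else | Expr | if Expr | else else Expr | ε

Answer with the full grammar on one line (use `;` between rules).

Nullable set = {Term}.
ε ∉ L(G), so no ε-production is kept.
Expand every rule over subsets of its nullable positions: Expr → Term else gives Term else | else.

Expr → if else | Term else | else; Term → else | Expr | if Expr | else else Expr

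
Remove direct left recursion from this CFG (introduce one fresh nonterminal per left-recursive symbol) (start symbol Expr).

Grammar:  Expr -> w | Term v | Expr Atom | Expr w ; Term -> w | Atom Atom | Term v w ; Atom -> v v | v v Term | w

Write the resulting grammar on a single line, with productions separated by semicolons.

Expr -> w Expr1 | Term v Expr1; Term -> w Term1 | Atom Atom Term1; Atom -> v v | v v Term | w; Expr1 -> Atom Expr1 | w Expr1 | ε; Term1 -> v w Term1 | ε

Expr, Term are directly left-recursive.
For Expr: α = {Atom, w}, β = {w, Term v}. Rewrite as Expr → β Expr1 and Expr1 → α Expr1 | ε.
For Term: α = {v w}, β = {w, Atom Atom}. Rewrite as Term → β Term1 and Term1 → α Term1 | ε.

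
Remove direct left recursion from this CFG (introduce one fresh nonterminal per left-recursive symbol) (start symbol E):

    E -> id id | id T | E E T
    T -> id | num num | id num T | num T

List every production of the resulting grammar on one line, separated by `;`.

E -> id id E' | id T E'; T -> id | num num | id num T | num T; E' -> E T E' | ε

E is directly left-recursive.
For E: α = {E T}, β = {id id, id T}. Rewrite as E → β E' and E' → α E' | ε.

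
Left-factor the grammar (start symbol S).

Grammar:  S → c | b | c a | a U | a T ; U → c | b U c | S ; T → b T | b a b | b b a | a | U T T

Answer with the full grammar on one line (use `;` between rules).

S has alternatives sharing prefix 'c': factor to S → c S' with S' → ε | a.
S has alternatives sharing prefix 'a': factor to S → a S'' with S'' → U | T.
T has alternatives sharing prefix 'b': factor to T → b T' with T' → T | a b | b a.

S → b | c S' | a S''; U → c | b U c | S; T → a | U T T | b T'; S' → ε | a; S'' → U | T; T' → T | a b | b a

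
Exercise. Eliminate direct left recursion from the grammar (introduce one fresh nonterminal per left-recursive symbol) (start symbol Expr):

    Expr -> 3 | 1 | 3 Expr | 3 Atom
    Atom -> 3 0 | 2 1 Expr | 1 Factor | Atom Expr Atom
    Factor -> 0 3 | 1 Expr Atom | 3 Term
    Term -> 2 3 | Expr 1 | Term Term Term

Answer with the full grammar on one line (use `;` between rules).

Expr -> 3 | 1 | 3 Expr | 3 Atom; Atom -> 3 0 Atom1 | 2 1 Expr Atom1 | 1 Factor Atom1; Factor -> 0 3 | 1 Expr Atom | 3 Term; Term -> 2 3 Term1 | Expr 1 Term1; Atom1 -> Expr Atom Atom1 | ε; Term1 -> Term Term Term1 | ε

Directly left-recursive nonterminals: Atom, Term.
For Atom: α = {Expr Atom}, β = {3 0, 2 1 Expr, 1 Factor}. Rewrite as Atom → β Atom1 and Atom1 → α Atom1 | ε.
For Term: α = {Term Term}, β = {2 3, Expr 1}. Rewrite as Term → β Term1 and Term1 → α Term1 | ε.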